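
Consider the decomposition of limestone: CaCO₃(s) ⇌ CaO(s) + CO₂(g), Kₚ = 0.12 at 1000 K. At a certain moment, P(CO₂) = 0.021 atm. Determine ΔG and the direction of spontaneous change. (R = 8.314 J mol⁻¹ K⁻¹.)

(CaCO₃, CaO are pure solids — omitted from Qₚ.)
Qₚ = P(CO₂) = 0.0210
ΔG = RT ln(Qₚ/Kₚ) = (8.314 J mol⁻¹ K⁻¹)(1000 K) × ln(0.0210/0.12)
   = (8.314 kJ/mol)(-1.743) = -14.5 kJ/mol
ΔG < 0, so the forward reaction is spontaneous (proceeds forward).

ΔG = -14.5 kJ/mol; the forward reaction is spontaneous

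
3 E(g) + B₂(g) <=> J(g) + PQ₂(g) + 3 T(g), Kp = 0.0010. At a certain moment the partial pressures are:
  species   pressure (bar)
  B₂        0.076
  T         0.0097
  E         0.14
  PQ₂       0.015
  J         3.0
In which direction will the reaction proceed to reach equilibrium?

forward (toward products)

Qp = P(J)·P(PQ₂)·P(T)³ / (P(E)³·P(B₂)) = (3.0)·(0.015)·(0.0097)³ / ((0.14)³·(0.076)) = 2.0×10⁻⁴
Qp = 2.0×10⁻⁴ < Kp = 0.0010, so the forward reaction proceeds.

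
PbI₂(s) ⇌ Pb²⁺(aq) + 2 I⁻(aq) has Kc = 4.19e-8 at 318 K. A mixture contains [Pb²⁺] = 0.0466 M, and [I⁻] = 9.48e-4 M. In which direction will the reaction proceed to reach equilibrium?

neither direction; the system is at equilibrium

(PbI₂ is a pure solid — omitted from Qc.)
Qc = [Pb²⁺]·[I⁻]² = (0.0466)·(9.48e-4)² = 4.19e-8
Qc = 4.19e-8 = Kc, so the system is already at equilibrium.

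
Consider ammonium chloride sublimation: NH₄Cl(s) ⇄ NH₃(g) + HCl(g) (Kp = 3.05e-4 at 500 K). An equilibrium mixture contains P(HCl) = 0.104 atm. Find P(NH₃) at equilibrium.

(NH₄Cl is a pure solid — omitted from Kp.)
At equilibrium, Kp = P(NH₃)·P(HCl) = 3.05e-4.
(P(NH₃))·(0.104) = 3.05e-4
P(NH₃) = 0.00293 atm

P(NH₃) = 0.00293 atm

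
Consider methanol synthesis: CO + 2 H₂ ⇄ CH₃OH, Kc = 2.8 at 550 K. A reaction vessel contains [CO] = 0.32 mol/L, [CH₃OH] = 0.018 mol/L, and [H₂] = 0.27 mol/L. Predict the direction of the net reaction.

forward (toward products)

Qc = [CH₃OH] / ([CO]·[H₂]²) = (0.018) / ((0.32)·(0.27)²) = 0.77
Qc = 0.77 < Kc = 2.8, so the forward reaction proceeds.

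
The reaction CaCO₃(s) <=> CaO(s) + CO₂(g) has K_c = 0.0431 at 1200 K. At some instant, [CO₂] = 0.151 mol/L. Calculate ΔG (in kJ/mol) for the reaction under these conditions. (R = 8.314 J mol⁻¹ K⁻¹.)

ΔG = 12.5 kJ/mol

(CaCO₃, CaO are pure solids — omitted from Q_c.)
Q_c = [CO₂] = 0.151
ΔG = RT ln(Q_c/K_c) = (8.314 J mol⁻¹ K⁻¹)(1200 K) × ln(0.151/0.0431)
   = (9.977 kJ/mol)(1.254) = 12.5 kJ/mol
ΔG > 0, so the forward reaction is non-spontaneous (proceeds in reverse).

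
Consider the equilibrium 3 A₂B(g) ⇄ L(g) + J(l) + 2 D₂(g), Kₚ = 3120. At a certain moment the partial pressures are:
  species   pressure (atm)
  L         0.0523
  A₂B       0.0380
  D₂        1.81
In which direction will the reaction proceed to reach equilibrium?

neither direction; the system is at equilibrium

(J is a pure liquid — omitted from Qₚ.)
Qₚ = P(L)·P(D₂)² / P(A₂B)³ = (0.0523)·(1.81)² / (0.0380)³ = 3120
Qₚ = 3120 = Kₚ, so the system is already at equilibrium.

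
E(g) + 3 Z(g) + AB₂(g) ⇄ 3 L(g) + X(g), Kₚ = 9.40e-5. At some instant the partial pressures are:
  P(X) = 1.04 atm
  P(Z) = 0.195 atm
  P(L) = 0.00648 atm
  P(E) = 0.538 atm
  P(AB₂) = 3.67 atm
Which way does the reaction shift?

Qₚ = P(L)³·P(X) / (P(E)·P(Z)³·P(AB₂)) = (0.00648)³·(1.04) / ((0.538)·(0.195)³·(3.67)) = 1.93e-5
Qₚ = 1.93e-5 < Kₚ = 9.40e-5, so the forward reaction proceeds.

in the forward direction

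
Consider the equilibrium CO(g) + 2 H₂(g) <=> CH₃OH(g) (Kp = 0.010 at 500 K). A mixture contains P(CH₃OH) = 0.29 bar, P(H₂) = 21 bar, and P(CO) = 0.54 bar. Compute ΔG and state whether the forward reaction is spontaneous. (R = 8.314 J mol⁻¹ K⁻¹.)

ΔG = -8.75 kJ/mol; the forward reaction is spontaneous

Qp = P(CH₃OH) / (P(CO)·P(H₂)²) = (0.29) / ((0.54)·(21)²) = 0.00122
ΔG = RT ln(Qp/Kp) = (8.314 J mol⁻¹ K⁻¹)(500 K) × ln(0.00122/0.010)
   = (4.157 kJ/mol)(-2.104) = -8.75 kJ/mol
ΔG < 0, so the forward reaction is spontaneous (proceeds forward).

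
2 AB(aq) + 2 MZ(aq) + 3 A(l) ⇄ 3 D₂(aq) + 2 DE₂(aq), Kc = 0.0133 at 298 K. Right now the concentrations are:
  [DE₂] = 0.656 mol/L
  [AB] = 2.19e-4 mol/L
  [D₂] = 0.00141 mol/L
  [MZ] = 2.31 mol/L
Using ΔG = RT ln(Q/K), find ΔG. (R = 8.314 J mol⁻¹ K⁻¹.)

ΔG = -2.57 kJ/mol

(A is a pure liquid — omitted from Qc.)
Qc = [D₂]³·[DE₂]² / ([AB]²·[MZ]²) = (0.00141)³·(0.656)² / ((2.19e-4)²·(2.31)²) = 0.00471
ΔG = RT ln(Qc/Kc) = (8.314 J mol⁻¹ K⁻¹)(298 K) × ln(0.00471/0.0133)
   = (2.478 kJ/mol)(-1.038) = -2.57 kJ/mol
ΔG < 0, so the forward reaction is spontaneous (proceeds forward).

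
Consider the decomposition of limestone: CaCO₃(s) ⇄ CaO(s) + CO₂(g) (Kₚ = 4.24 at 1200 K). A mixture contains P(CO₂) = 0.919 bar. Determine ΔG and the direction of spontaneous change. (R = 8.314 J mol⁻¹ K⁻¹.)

(CaCO₃, CaO are pure solids — omitted from Qₚ.)
Qₚ = P(CO₂) = 0.919
ΔG = RT ln(Qₚ/Kₚ) = (8.314 J mol⁻¹ K⁻¹)(1200 K) × ln(0.919/4.24)
   = (9.977 kJ/mol)(-1.529) = -15.3 kJ/mol
ΔG < 0, so the forward reaction is spontaneous (proceeds forward).

ΔG = -15.3 kJ/mol; the forward reaction is spontaneous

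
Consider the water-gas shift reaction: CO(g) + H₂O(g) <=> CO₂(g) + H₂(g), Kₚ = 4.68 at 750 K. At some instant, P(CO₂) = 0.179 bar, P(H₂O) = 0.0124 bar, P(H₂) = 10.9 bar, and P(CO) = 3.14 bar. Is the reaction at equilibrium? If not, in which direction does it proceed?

to the left

Qₚ = P(CO₂)·P(H₂) / (P(CO)·P(H₂O)) = (0.179)·(10.9) / ((3.14)·(0.0124)) = 50.1
Qₚ = 50.1 > Kₚ = 4.68, so the reverse reaction proceeds.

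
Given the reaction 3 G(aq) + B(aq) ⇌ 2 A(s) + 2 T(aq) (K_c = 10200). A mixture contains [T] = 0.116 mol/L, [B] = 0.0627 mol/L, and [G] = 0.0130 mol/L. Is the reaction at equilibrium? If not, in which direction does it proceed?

to the left

(A is a pure solid — omitted from Q_c.)
Q_c = [T]² / ([G]³·[B]) = (0.116)² / ((0.0130)³·(0.0627)) = 97700
Q_c = 97700 > K_c = 10200, so the reverse reaction proceeds.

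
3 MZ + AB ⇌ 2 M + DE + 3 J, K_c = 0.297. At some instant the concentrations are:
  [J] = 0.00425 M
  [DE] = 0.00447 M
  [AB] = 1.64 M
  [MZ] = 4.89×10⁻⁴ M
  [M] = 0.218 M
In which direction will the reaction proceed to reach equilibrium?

Q_c = [M]²·[DE]·[J]³ / ([MZ]³·[AB]) = (0.218)²·(0.00447)·(0.00425)³ / ((4.89×10⁻⁴)³·(1.64)) = 0.0850
Q_c = 0.0850 < K_c = 0.297, so the forward reaction proceeds.

in the forward direction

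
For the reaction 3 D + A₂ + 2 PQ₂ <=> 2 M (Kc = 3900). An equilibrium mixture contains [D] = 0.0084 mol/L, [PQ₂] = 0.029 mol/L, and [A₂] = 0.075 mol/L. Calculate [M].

[M] = 3.8×10⁻⁴ mol/L

At equilibrium, Kc = [M]² / ([D]³·[A₂]·[PQ₂]²) = 3900.
([M])² / ((0.0084)³·(0.075)·(0.029)²) = 3900
[M]² = 1.46×10⁻⁷ ⇒ [M] = 3.8×10⁻⁴ mol/L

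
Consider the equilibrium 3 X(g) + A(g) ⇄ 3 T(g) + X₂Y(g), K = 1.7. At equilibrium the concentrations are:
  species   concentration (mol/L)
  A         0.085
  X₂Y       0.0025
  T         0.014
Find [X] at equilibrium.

[X] = 0.0036 mol/L

At equilibrium, K = [T]³·[X₂Y] / ([X]³·[A]) = 1.7.
(0.014)³·(0.0025) / (([X])³·(0.085)) = 1.7
[X]³ = 4.75×10⁻⁸ ⇒ [X] = 0.0036 mol/L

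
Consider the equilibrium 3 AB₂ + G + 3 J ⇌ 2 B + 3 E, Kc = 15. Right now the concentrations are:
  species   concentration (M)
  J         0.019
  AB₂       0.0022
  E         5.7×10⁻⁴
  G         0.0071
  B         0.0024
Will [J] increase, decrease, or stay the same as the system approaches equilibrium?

decrease

Qc = [B]²·[E]³ / ([AB₂]³·[G]·[J]³) = (0.0024)²·(5.7×10⁻⁴)³ / ((0.0022)³·(0.0071)·(0.019)³) = 2.1
Qc = 2.1 < Kc = 15: net forward reaction.
J is a reactant, so it decreases.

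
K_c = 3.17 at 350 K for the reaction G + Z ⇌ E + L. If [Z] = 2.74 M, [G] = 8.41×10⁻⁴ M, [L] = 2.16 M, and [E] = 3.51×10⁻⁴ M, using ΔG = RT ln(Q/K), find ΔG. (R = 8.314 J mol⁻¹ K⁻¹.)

ΔG = -6.59 kJ/mol

Q_c = [E]·[L] / ([G]·[Z]) = (3.51×10⁻⁴)·(2.16) / ((8.41×10⁻⁴)·(2.74)) = 0.329
ΔG = RT ln(Q_c/K_c) = (8.314 J mol⁻¹ K⁻¹)(350 K) × ln(0.329/3.17)
   = (2.910 kJ/mol)(-2.265) = -6.59 kJ/mol
ΔG < 0, so the forward reaction is spontaneous (proceeds forward).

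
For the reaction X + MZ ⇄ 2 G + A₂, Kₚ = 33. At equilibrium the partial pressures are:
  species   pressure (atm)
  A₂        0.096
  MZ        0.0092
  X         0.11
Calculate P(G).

At equilibrium, Kₚ = P(G)²·P(A₂) / (P(X)·P(MZ)) = 33.
(P(G))²·(0.096) / ((0.11)·(0.0092)) = 33
P(G)² = 0.348 ⇒ P(G) = 0.59 atm

P(G) = 0.59 atm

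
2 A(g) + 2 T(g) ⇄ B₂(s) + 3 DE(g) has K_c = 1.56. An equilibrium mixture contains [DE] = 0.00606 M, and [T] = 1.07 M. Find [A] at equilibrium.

[A] = 3.53×10⁻⁴ M

(B₂ is a pure solid — omitted from K_c.)
At equilibrium, K_c = [DE]³ / ([A]²·[T]²) = 1.56.
(0.00606)³ / (([A])²·(1.07)²) = 1.56
[A]² = 1.25×10⁻⁷ ⇒ [A] = 3.53×10⁻⁴ M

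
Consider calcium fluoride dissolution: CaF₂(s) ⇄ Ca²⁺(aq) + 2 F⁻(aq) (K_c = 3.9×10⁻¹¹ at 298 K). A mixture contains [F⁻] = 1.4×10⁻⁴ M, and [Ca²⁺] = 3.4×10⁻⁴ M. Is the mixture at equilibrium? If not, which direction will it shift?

(CaF₂ is a pure solid — omitted from Q_c.)
Q_c = [Ca²⁺]·[F⁻]² = (3.4×10⁻⁴)·(1.4×10⁻⁴)² = 6.7×10⁻¹²
Q_c = 6.7×10⁻¹² < K_c = 3.9×10⁻¹¹: net forward reaction.

no; Q < K, reaction proceeds forward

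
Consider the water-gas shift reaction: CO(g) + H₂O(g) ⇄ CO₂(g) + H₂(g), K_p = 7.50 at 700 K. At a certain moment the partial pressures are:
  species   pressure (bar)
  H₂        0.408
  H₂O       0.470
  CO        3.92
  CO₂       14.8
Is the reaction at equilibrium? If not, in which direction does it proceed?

toward products

Q_p = P(CO₂)·P(H₂) / (P(CO)·P(H₂O)) = (14.8)·(0.408) / ((3.92)·(0.470)) = 3.28
Q_p = 3.28 < K_p = 7.50, so the forward reaction proceeds.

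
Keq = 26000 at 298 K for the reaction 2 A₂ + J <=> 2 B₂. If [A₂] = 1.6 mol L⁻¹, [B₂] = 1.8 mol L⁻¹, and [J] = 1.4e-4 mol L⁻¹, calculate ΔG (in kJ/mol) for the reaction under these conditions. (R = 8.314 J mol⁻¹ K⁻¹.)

ΔG = -2.62 kJ/mol

Q = [B₂]² / ([A₂]²·[J]) = (1.8)² / ((1.6)²·(1.4e-4)) = 9040
ΔG = RT ln(Q/Keq) = (8.314 J mol⁻¹ K⁻¹)(298 K) × ln(9040/26000)
   = (2.478 kJ/mol)(-1.056) = -2.62 kJ/mol
ΔG < 0, so the forward reaction is spontaneous (proceeds forward).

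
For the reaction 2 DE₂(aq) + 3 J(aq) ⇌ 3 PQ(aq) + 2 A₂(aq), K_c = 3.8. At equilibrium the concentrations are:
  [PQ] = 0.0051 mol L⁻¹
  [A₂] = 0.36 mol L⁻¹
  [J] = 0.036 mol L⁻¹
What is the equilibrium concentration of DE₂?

[DE₂] = 0.0098 mol L⁻¹

At equilibrium, K_c = [PQ]³·[A₂]² / ([DE₂]²·[J]³) = 3.8.
(0.0051)³·(0.36)² / (([DE₂])²·(0.036)³) = 3.8
[DE₂]² = 9.70×10⁻⁵ ⇒ [DE₂] = 0.0098 mol L⁻¹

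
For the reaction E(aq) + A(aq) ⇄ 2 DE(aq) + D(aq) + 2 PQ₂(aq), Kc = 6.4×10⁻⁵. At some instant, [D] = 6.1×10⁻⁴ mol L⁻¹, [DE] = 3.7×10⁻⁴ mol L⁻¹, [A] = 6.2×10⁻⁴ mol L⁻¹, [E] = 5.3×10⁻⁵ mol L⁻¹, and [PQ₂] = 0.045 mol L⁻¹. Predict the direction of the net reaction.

forward (toward products)

Qc = [DE]²·[D]·[PQ₂]² / ([E]·[A]) = (3.7×10⁻⁴)²·(6.1×10⁻⁴)·(0.045)² / ((5.3×10⁻⁵)·(6.2×10⁻⁴)) = 5.1×10⁻⁶
Qc = 5.1×10⁻⁶ < Kc = 6.4×10⁻⁵, so the forward reaction proceeds.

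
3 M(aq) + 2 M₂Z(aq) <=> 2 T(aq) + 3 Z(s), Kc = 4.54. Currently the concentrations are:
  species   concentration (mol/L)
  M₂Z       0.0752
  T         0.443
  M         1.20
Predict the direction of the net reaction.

reverse (toward reactants)

(Z is a pure solid — omitted from Qc.)
Qc = [T]² / ([M]³·[M₂Z]²) = (0.443)² / ((1.20)³·(0.0752)²) = 20.1
Qc = 20.1 > Kc = 4.54, so the reverse reaction proceeds.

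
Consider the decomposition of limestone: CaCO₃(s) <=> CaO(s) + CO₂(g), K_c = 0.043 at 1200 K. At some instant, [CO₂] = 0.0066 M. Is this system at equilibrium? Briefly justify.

no; Q < K, reaction proceeds forward

(CaCO₃, CaO are pure solids — omitted from Q_c.)
Q_c = [CO₂] = 0.0066
Q_c = 0.0066 < K_c = 0.043: net forward reaction.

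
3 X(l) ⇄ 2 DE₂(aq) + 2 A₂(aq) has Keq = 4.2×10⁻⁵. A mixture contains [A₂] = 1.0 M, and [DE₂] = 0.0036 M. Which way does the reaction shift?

in the forward direction

(X is a pure liquid — omitted from Q.)
Q = [DE₂]²·[A₂]² = (0.0036)²·(1.0)² = 1.3×10⁻⁵
Q = 1.3×10⁻⁵ < Keq = 4.2×10⁻⁵, so the forward reaction proceeds.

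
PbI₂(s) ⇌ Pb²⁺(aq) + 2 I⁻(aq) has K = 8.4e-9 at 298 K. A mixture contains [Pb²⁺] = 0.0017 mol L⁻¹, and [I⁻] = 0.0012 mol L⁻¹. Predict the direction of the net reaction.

(PbI₂ is a pure solid — omitted from Q.)
Q = [Pb²⁺]·[I⁻]² = (0.0017)·(0.0012)² = 2.4e-9
Q = 2.4e-9 < K = 8.4e-9, so the forward reaction proceeds.

forward (toward products)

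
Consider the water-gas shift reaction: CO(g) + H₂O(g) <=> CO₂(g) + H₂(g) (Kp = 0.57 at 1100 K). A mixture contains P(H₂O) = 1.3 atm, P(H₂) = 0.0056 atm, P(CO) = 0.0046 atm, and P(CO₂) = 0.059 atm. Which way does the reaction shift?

to the right

Qp = P(CO₂)·P(H₂) / (P(CO)·P(H₂O)) = (0.059)·(0.0056) / ((0.0046)·(1.3)) = 0.055
Qp = 0.055 < Kp = 0.57, so the forward reaction proceeds.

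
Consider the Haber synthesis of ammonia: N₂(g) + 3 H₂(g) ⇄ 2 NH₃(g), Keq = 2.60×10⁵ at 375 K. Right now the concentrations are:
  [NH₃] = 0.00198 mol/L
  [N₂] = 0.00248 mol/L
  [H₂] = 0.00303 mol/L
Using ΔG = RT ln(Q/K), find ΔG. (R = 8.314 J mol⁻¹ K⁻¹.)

Q = [NH₃]² / ([N₂]·[H₂]³) = (0.00198)² / ((0.00248)·(0.00303)³) = 56800
ΔG = RT ln(Q/Keq) = (8.314 J mol⁻¹ K⁻¹)(375 K) × ln(56800/2.60×10⁵)
   = (3.118 kJ/mol)(-1.521) = -4.74 kJ/mol
ΔG < 0, so the forward reaction is spontaneous (proceeds forward).

ΔG = -4.74 kJ/mol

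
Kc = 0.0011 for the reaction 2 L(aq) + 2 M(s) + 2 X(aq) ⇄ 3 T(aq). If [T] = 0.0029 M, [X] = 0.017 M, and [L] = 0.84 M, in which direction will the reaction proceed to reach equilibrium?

(M is a pure solid — omitted from Qc.)
Qc = [T]³ / ([L]²·[X]²) = (0.0029)³ / ((0.84)²·(0.017)²) = 1.2×10⁻⁴
Qc = 1.2×10⁻⁴ < Kc = 0.0011, so the forward reaction proceeds.

forward (toward products)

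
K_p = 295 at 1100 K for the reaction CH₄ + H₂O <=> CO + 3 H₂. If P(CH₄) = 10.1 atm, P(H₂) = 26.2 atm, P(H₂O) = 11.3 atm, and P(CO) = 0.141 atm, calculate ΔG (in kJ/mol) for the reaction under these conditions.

Q_p = P(CO)·P(H₂)³ / (P(CH₄)·P(H₂O)) = (0.141)·(26.2)³ / ((10.1)·(11.3)) = 22.2
ΔG = RT ln(Q_p/K_p) = (8.314 J mol⁻¹ K⁻¹)(1100 K) × ln(22.2/295)
   = (9.145 kJ/mol)(-2.587) = -23.7 kJ/mol
ΔG < 0, so the forward reaction is spontaneous (proceeds forward).

ΔG = -23.7 kJ/mol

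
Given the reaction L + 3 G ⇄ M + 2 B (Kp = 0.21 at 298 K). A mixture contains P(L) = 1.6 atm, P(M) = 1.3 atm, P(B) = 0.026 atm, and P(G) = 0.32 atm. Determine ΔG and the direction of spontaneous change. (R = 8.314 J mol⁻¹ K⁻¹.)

Qp = P(M)·P(B)² / (P(L)·P(G)³) = (1.3)·(0.026)² / ((1.6)·(0.32)³) = 0.0168
ΔG = RT ln(Qp/Kp) = (8.314 J mol⁻¹ K⁻¹)(298 K) × ln(0.0168/0.21)
   = (2.478 kJ/mol)(-2.526) = -6.26 kJ/mol
ΔG < 0, so the forward reaction is spontaneous (proceeds forward).

ΔG = -6.26 kJ/mol; the forward reaction is spontaneous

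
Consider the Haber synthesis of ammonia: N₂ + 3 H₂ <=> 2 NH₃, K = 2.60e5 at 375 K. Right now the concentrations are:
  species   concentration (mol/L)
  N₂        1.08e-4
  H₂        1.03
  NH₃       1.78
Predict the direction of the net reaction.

Q = [NH₃]² / ([N₂]·[H₂]³) = (1.78)² / ((1.08e-4)·(1.03)³) = 26800
Q = 26800 < K = 2.60e5, so the forward reaction proceeds.

in the forward direction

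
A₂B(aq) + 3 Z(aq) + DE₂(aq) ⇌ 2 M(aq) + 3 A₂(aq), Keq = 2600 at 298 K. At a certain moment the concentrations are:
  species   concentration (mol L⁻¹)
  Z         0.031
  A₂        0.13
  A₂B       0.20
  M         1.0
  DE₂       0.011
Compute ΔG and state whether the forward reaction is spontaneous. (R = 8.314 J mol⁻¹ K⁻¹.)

ΔG = 6.33 kJ/mol; the forward reaction is non-spontaneous

Q = [M]²·[A₂]³ / ([A₂B]·[Z]³·[DE₂]) = (1.0)²·(0.13)³ / ((0.20)·(0.031)³·(0.011)) = 33500
ΔG = RT ln(Q/Keq) = (8.314 J mol⁻¹ K⁻¹)(298 K) × ln(33500/2600)
   = (2.478 kJ/mol)(2.556) = 6.33 kJ/mol
ΔG > 0, so the forward reaction is non-spontaneous (proceeds in reverse).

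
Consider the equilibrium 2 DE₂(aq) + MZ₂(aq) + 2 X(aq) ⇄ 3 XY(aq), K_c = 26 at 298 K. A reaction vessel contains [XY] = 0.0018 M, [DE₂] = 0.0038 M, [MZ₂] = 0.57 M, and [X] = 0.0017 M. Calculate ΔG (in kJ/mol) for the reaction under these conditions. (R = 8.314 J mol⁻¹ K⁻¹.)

ΔG = 5.56 kJ/mol

Q_c = [XY]³ / ([DE₂]²·[MZ₂]·[X]²) = (0.0018)³ / ((0.0038)²·(0.57)·(0.0017)²) = 245
ΔG = RT ln(Q_c/K_c) = (8.314 J mol⁻¹ K⁻¹)(298 K) × ln(245/26)
   = (2.478 kJ/mol)(2.243) = 5.56 kJ/mol
ΔG > 0, so the forward reaction is non-spontaneous (proceeds in reverse).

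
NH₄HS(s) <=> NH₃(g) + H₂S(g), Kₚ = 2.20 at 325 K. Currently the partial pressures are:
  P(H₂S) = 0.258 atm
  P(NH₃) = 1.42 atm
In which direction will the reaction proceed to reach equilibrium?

forward (toward products)

(NH₄HS is a pure solid — omitted from Qₚ.)
Qₚ = P(NH₃)·P(H₂S) = (1.42)·(0.258) = 0.366
Qₚ = 0.366 < Kₚ = 2.20, so the forward reaction proceeds.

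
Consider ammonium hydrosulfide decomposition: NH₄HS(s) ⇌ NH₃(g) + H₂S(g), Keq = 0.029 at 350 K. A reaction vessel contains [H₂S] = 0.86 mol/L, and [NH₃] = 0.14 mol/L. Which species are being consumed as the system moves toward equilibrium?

NH₃, H₂S (products)

(NH₄HS is a pure solid — omitted from Q.)
Q = [NH₃]·[H₂S] = (0.14)·(0.86) = 0.12
Q = 0.12 > Keq = 0.029: net reverse reaction.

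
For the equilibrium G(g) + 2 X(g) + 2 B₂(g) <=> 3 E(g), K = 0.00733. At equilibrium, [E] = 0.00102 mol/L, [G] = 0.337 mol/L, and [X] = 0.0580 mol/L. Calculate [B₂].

At equilibrium, K = [E]³ / ([G]·[X]²·[B₂]²) = 0.00733.
(0.00102)³ / ((0.337)·(0.0580)²·([B₂])²) = 0.00733
[B₂]² = 1.28×10⁻⁴ ⇒ [B₂] = 0.0113 mol/L

[B₂] = 0.0113 mol/L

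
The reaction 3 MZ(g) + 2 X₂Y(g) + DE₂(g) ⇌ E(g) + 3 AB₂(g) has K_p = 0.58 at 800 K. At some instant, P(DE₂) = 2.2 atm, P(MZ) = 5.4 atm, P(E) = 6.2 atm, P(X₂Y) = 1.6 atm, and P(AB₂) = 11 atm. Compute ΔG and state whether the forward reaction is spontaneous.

Q_p = P(E)·P(AB₂)³ / (P(MZ)³·P(X₂Y)²·P(DE₂)) = (6.2)·(11)³ / ((5.4)³·(1.6)²·(2.2)) = 9.31
ΔG = RT ln(Q_p/K_p) = (8.314 J mol⁻¹ K⁻¹)(800 K) × ln(9.31/0.58)
   = (6.651 kJ/mol)(2.776) = 18.5 kJ/mol
ΔG > 0, so the forward reaction is non-spontaneous (proceeds in reverse).

ΔG = 18.5 kJ/mol; the forward reaction is non-spontaneous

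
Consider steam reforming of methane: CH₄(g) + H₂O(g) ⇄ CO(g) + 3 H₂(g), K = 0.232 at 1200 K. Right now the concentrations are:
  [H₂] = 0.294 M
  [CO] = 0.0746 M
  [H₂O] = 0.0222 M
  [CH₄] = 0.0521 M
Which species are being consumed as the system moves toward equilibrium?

CO, H₂ (products)

Q = [CO]·[H₂]³ / ([CH₄]·[H₂O]) = (0.0746)·(0.294)³ / ((0.0521)·(0.0222)) = 1.64
Q = 1.64 > K = 0.232: net reverse reaction.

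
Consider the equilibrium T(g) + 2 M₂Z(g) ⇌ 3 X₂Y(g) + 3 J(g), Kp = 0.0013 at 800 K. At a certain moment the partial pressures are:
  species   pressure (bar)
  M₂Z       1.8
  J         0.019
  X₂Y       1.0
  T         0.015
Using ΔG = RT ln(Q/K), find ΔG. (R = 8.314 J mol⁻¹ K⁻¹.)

ΔG = -14.8 kJ/mol

Qp = P(X₂Y)³·P(J)³ / (P(T)·P(M₂Z)²) = (1.0)³·(0.019)³ / ((0.015)·(1.8)²) = 1.41×10⁻⁴
ΔG = RT ln(Qp/Kp) = (8.314 J mol⁻¹ K⁻¹)(800 K) × ln(1.41×10⁻⁴/0.0013)
   = (6.651 kJ/mol)(-2.221) = -14.8 kJ/mol
ΔG < 0, so the forward reaction is spontaneous (proceeds forward).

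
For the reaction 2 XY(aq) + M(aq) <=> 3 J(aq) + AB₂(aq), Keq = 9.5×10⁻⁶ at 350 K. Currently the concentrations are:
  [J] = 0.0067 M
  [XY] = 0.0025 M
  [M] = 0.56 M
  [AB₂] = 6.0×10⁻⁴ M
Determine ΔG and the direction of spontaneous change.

ΔG = 4.92 kJ/mol; the forward reaction is non-spontaneous

Q = [J]³·[AB₂] / ([XY]²·[M]) = (0.0067)³·(6.0×10⁻⁴) / ((0.0025)²·(0.56)) = 5.16×10⁻⁵
ΔG = RT ln(Q/Keq) = (8.314 J mol⁻¹ K⁻¹)(350 K) × ln(5.16×10⁻⁵/9.5×10⁻⁶)
   = (2.910 kJ/mol)(1.692) = 4.92 kJ/mol
ΔG > 0, so the forward reaction is non-spontaneous (proceeds in reverse).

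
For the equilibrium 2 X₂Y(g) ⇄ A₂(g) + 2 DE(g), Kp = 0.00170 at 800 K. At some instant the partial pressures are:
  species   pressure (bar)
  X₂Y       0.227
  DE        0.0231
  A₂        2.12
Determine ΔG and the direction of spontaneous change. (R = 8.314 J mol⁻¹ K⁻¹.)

ΔG = 17.0 kJ/mol; the forward reaction is non-spontaneous

Qp = P(A₂)·P(DE)² / P(X₂Y)² = (2.12)·(0.0231)² / (0.227)² = 0.0220
ΔG = RT ln(Qp/Kp) = (8.314 J mol⁻¹ K⁻¹)(800 K) × ln(0.0220/0.00170)
   = (6.651 kJ/mol)(2.560) = 17.0 kJ/mol
ΔG > 0, so the forward reaction is non-spontaneous (proceeds in reverse).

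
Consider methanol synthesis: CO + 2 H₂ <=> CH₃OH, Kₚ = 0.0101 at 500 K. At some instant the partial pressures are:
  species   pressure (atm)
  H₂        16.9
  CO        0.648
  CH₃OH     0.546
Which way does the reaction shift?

forward (toward products)

Qₚ = P(CH₃OH) / (P(CO)·P(H₂)²) = (0.546) / ((0.648)·(16.9)²) = 0.00295
Qₚ = 0.00295 < Kₚ = 0.0101, so the forward reaction proceeds.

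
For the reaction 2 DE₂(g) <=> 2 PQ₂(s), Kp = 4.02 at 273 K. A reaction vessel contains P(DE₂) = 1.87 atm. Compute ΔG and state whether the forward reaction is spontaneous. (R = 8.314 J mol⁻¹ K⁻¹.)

ΔG = -6.00 kJ/mol; the forward reaction is spontaneous

(PQ₂ is a pure solid — omitted from Qp.)
Qp = 1 / P(DE₂)² = 1 / (1.87)² = 0.286
ΔG = RT ln(Qp/Kp) = (8.314 J mol⁻¹ K⁻¹)(273 K) × ln(0.286/4.02)
   = (2.270 kJ/mol)(-2.643) = -6.00 kJ/mol
ΔG < 0, so the forward reaction is spontaneous (proceeds forward).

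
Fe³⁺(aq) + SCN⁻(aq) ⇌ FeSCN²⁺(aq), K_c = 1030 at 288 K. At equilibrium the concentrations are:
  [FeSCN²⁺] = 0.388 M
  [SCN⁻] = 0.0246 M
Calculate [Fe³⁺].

[Fe³⁺] = 0.0153 M

At equilibrium, K_c = [FeSCN²⁺] / ([Fe³⁺]·[SCN⁻]) = 1030.
(0.388) / (([Fe³⁺])·(0.0246)) = 1030
[Fe³⁺] = 0.0153 M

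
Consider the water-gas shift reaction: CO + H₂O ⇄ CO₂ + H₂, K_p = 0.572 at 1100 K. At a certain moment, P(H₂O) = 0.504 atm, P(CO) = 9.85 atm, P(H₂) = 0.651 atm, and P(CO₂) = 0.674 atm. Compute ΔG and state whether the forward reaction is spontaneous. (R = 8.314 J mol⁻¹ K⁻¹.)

ΔG = -17.1 kJ/mol; the forward reaction is spontaneous

Q_p = P(CO₂)·P(H₂) / (P(CO)·P(H₂O)) = (0.674)·(0.651) / ((9.85)·(0.504)) = 0.0884
ΔG = RT ln(Q_p/K_p) = (8.314 J mol⁻¹ K⁻¹)(1100 K) × ln(0.0884/0.572)
   = (9.145 kJ/mol)(-1.867) = -17.1 kJ/mol
ΔG < 0, so the forward reaction is spontaneous (proceeds forward).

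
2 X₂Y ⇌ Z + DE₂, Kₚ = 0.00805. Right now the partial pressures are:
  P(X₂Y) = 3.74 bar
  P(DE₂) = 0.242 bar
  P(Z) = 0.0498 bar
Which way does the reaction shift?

to the right

Qₚ = P(Z)·P(DE₂) / P(X₂Y)² = (0.0498)·(0.242) / (3.74)² = 8.62×10⁻⁴
Qₚ = 8.62×10⁻⁴ < Kₚ = 0.00805, so the forward reaction proceeds.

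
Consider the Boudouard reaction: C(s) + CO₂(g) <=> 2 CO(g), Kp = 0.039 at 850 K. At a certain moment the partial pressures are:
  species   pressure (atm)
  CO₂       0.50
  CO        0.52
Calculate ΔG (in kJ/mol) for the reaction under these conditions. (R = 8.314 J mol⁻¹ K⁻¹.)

(C is a pure solid — omitted from Qp.)
Qp = P(CO)² / P(CO₂) = (0.52)² / (0.50) = 0.541
ΔG = RT ln(Qp/Kp) = (8.314 J mol⁻¹ K⁻¹)(850 K) × ln(0.541/0.039)
   = (7.067 kJ/mol)(2.630) = 18.6 kJ/mol
ΔG > 0, so the forward reaction is non-spontaneous (proceeds in reverse).

ΔG = 18.6 kJ/mol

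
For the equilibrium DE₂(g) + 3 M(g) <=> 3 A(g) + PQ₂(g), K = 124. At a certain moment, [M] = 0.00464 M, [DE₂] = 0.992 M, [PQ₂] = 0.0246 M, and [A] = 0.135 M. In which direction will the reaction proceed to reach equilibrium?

reverse (toward reactants)

Q = [A]³·[PQ₂] / ([DE₂]·[M]³) = (0.135)³·(0.0246) / ((0.992)·(0.00464)³) = 611
Q = 611 > K = 124, so the reverse reaction proceeds.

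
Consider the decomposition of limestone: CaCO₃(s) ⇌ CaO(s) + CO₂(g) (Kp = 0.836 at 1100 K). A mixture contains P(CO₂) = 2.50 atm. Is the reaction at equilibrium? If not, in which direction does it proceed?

toward reactants

(CaCO₃, CaO are pure solids — omitted from Qp.)
Qp = P(CO₂) = 2.50
Qp = 2.50 > Kp = 0.836, so the reverse reaction proceeds.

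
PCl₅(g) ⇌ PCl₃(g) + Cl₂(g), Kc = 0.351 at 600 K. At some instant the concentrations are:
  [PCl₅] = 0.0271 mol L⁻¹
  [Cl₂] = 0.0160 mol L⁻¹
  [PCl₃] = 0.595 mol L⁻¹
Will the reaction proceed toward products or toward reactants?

Qc = [PCl₃]·[Cl₂] / [PCl₅] = (0.595)·(0.0160) / (0.0271) = 0.351
Qc = 0.351 = Kc, so the system is already at equilibrium.

no net change (already at equilibrium)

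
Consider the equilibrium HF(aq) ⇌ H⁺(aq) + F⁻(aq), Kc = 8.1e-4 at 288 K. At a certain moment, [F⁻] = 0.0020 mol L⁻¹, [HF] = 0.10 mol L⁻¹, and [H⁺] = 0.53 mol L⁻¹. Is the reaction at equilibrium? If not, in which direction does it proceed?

to the left

Qc = [H⁺]·[F⁻] / [HF] = (0.53)·(0.0020) / (0.10) = 0.011
Qc = 0.011 > Kc = 8.1e-4, so the reverse reaction proceeds.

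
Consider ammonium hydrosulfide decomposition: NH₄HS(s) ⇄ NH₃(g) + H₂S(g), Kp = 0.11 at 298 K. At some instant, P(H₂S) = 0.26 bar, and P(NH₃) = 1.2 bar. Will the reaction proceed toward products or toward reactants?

(NH₄HS is a pure solid — omitted from Qp.)
Qp = P(NH₃)·P(H₂S) = (1.2)·(0.26) = 0.31
Qp = 0.31 > Kp = 0.11, so the reverse reaction proceeds.

reverse (toward reactants)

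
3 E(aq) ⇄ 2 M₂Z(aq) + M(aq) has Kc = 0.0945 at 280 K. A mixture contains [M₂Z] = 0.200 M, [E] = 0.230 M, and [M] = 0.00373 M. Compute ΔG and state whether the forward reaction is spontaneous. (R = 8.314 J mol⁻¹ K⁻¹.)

Qc = [M₂Z]²·[M] / [E]³ = (0.200)²·(0.00373) / (0.230)³ = 0.0123
ΔG = RT ln(Qc/Kc) = (8.314 J mol⁻¹ K⁻¹)(280 K) × ln(0.0123/0.0945)
   = (2.328 kJ/mol)(-2.039) = -4.75 kJ/mol
ΔG < 0, so the forward reaction is spontaneous (proceeds forward).

ΔG = -4.75 kJ/mol; the forward reaction is spontaneous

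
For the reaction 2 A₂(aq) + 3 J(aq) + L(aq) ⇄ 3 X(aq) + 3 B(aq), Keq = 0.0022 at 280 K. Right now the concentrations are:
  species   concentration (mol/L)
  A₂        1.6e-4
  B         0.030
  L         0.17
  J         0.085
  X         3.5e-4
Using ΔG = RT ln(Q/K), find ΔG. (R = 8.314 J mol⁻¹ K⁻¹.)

Q = [X]³·[B]³ / ([A₂]²·[J]³·[L]) = (3.5e-4)³·(0.030)³ / ((1.6e-4)²·(0.085)³·(0.17)) = 4.33e-4
ΔG = RT ln(Q/Keq) = (8.314 J mol⁻¹ K⁻¹)(280 K) × ln(4.33e-4/0.0022)
   = (2.328 kJ/mol)(-1.625) = -3.78 kJ/mol
ΔG < 0, so the forward reaction is spontaneous (proceeds forward).

ΔG = -3.78 kJ/mol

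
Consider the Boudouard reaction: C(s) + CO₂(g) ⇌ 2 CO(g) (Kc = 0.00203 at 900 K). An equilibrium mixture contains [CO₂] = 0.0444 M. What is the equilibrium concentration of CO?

[CO] = 0.00949 M

(C is a pure solid — omitted from Kc.)
At equilibrium, Kc = [CO]² / [CO₂] = 0.00203.
([CO])² / (0.0444) = 0.00203
[CO]² = 9.01e-5 ⇒ [CO] = 0.00949 M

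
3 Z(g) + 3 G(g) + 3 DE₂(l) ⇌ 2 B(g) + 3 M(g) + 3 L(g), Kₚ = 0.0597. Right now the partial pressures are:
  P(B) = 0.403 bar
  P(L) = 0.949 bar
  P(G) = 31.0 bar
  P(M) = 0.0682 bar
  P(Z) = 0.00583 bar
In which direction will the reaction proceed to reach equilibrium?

to the right

(DE₂ is a pure liquid — omitted from Qₚ.)
Qₚ = P(B)²·P(M)³·P(L)³ / (P(Z)³·P(G)³) = (0.403)²·(0.0682)³·(0.949)³ / ((0.00583)³·(31.0)³) = 0.00746
Qₚ = 0.00746 < Kₚ = 0.0597, so the forward reaction proceeds.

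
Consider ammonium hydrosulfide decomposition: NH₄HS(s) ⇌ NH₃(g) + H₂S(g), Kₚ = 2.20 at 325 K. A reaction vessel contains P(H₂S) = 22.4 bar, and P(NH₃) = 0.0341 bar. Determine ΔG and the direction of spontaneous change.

ΔG = -2.86 kJ/mol; the forward reaction is spontaneous

(NH₄HS is a pure solid — omitted from Qₚ.)
Qₚ = P(NH₃)·P(H₂S) = (0.0341)·(22.4) = 0.764
ΔG = RT ln(Qₚ/Kₚ) = (8.314 J mol⁻¹ K⁻¹)(325 K) × ln(0.764/2.20)
   = (2.702 kJ/mol)(-1.058) = -2.86 kJ/mol
ΔG < 0, so the forward reaction is spontaneous (proceeds forward).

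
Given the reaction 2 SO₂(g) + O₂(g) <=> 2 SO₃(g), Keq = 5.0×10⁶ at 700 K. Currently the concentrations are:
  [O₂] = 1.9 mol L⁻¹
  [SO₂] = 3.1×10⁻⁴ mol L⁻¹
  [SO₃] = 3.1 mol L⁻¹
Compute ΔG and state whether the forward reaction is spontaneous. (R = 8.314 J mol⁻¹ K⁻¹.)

ΔG = 13.7 kJ/mol; the forward reaction is non-spontaneous

Q = [SO₃]² / ([SO₂]²·[O₂]) = (3.1)² / ((3.1×10⁻⁴)²·(1.9)) = 5.26×10⁷
ΔG = RT ln(Q/Keq) = (8.314 J mol⁻¹ K⁻¹)(700 K) × ln(5.26×10⁷/5.0×10⁶)
   = (5.820 kJ/mol)(2.353) = 13.7 kJ/mol
ΔG > 0, so the forward reaction is non-spontaneous (proceeds in reverse).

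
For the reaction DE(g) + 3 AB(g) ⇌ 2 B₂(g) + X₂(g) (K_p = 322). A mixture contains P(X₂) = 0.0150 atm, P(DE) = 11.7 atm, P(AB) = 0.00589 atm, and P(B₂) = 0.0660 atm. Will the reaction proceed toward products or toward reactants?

Q_p = P(B₂)²·P(X₂) / (P(DE)·P(AB)³) = (0.0660)²·(0.0150) / ((11.7)·(0.00589)³) = 27.3
Q_p = 27.3 < K_p = 322, so the forward reaction proceeds.

toward products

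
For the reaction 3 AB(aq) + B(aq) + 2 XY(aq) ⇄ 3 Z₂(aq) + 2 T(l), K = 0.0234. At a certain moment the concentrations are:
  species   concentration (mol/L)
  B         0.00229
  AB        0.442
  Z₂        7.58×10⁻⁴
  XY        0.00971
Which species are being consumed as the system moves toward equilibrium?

(T is a pure liquid — omitted from Q.)
Q = [Z₂]³ / ([AB]³·[B]·[XY]²) = (7.58×10⁻⁴)³ / ((0.442)³·(0.00229)·(0.00971)²) = 0.0234
Q = 0.0234 = K; the system is at equilibrium.

none (at equilibrium)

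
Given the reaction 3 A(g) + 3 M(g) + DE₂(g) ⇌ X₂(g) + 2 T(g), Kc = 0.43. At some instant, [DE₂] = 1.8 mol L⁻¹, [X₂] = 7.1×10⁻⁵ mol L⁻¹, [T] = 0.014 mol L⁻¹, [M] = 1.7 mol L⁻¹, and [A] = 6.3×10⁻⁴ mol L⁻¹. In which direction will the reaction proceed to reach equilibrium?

Qc = [X₂]·[T]² / ([A]³·[M]³·[DE₂]) = (7.1×10⁻⁵)·(0.014)² / ((6.3×10⁻⁴)³·(1.7)³·(1.8)) = 6.3
Qc = 6.3 > Kc = 0.43, so the reverse reaction proceeds.

toward reactants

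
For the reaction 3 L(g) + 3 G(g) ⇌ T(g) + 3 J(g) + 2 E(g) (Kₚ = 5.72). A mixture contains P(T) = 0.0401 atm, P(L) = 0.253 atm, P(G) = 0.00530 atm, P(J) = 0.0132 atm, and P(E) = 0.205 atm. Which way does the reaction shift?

Qₚ = P(T)·P(J)³·P(E)² / (P(L)³·P(G)³) = (0.0401)·(0.0132)³·(0.205)² / ((0.253)³·(0.00530)³) = 1.61
Qₚ = 1.61 < Kₚ = 5.72, so the forward reaction proceeds.

toward products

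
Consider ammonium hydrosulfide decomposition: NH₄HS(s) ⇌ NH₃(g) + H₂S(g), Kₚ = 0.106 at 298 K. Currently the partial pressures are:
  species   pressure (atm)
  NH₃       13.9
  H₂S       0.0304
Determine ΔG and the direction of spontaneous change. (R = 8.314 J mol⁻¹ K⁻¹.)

(NH₄HS is a pure solid — omitted from Qₚ.)
Qₚ = P(NH₃)·P(H₂S) = (13.9)·(0.0304) = 0.423
ΔG = RT ln(Qₚ/Kₚ) = (8.314 J mol⁻¹ K⁻¹)(298 K) × ln(0.423/0.106)
   = (2.478 kJ/mol)(1.384) = 3.43 kJ/mol
ΔG > 0, so the forward reaction is non-spontaneous (proceeds in reverse).

ΔG = 3.43 kJ/mol; the forward reaction is non-spontaneous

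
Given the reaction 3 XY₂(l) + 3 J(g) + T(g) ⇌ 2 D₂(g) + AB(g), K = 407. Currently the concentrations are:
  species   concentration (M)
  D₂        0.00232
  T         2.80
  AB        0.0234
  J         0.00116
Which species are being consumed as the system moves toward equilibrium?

(XY₂ is a pure liquid — omitted from Q.)
Q = [D₂]²·[AB] / ([J]³·[T]) = (0.00232)²·(0.0234) / ((0.00116)³·(2.80)) = 28.8
Q = 28.8 < K = 407: net forward reaction.

XY₂, J, T (reactants)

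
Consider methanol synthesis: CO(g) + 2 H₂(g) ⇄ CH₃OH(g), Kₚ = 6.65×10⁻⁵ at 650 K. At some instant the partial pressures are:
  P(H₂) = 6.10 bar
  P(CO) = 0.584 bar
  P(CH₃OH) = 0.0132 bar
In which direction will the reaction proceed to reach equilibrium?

to the left

Qₚ = P(CH₃OH) / (P(CO)·P(H₂)²) = (0.0132) / ((0.584)·(6.10)²) = 6.07×10⁻⁴
Qₚ = 6.07×10⁻⁴ > Kₚ = 6.65×10⁻⁵, so the reverse reaction proceeds.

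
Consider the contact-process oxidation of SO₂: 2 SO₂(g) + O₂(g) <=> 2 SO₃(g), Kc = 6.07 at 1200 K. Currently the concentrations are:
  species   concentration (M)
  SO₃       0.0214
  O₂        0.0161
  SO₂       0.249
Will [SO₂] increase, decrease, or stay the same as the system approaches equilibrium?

Qc = [SO₃]² / ([SO₂]²·[O₂]) = (0.0214)² / ((0.249)²·(0.0161)) = 0.459
Qc = 0.459 < Kc = 6.07: net forward reaction.
SO₂ is a reactant, so it decreases.

decrease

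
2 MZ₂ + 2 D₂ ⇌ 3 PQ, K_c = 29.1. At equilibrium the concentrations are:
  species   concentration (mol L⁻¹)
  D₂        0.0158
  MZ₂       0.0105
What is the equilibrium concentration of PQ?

[PQ] = 0.00929 mol L⁻¹

At equilibrium, K_c = [PQ]³ / ([MZ₂]²·[D₂]²) = 29.1.
([PQ])³ / ((0.0105)²·(0.0158)²) = 29.1
[PQ]³ = 8.01×10⁻⁷ ⇒ [PQ] = 0.00929 mol L⁻¹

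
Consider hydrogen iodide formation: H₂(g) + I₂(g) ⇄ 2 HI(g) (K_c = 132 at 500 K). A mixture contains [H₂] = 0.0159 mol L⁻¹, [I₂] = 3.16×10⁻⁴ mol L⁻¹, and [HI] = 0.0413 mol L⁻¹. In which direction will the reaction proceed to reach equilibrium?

toward reactants

Q_c = [HI]² / ([H₂]·[I₂]) = (0.0413)² / ((0.0159)·(3.16×10⁻⁴)) = 339
Q_c = 339 > K_c = 132, so the reverse reaction proceeds.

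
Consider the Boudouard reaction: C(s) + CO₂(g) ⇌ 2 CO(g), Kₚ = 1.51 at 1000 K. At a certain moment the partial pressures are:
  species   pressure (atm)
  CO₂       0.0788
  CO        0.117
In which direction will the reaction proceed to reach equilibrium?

in the forward direction

(C is a pure solid — omitted from Qₚ.)
Qₚ = P(CO)² / P(CO₂) = (0.117)² / (0.0788) = 0.174
Qₚ = 0.174 < Kₚ = 1.51, so the forward reaction proceeds.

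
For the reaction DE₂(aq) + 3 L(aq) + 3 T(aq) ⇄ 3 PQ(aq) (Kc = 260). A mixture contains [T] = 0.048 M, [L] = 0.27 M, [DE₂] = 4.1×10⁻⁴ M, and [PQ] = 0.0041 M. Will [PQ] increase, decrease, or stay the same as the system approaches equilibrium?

increase

Qc = [PQ]³ / ([DE₂]·[L]³·[T]³) = (0.0041)³ / ((4.1×10⁻⁴)·(0.27)³·(0.048)³) = 77
Qc = 77 < Kc = 260: net forward reaction.
PQ is a product, so it increases.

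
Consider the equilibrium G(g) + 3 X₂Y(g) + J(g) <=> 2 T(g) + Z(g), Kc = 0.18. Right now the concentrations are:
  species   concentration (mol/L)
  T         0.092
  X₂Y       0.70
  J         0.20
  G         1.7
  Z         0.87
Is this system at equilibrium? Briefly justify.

Qc = [T]²·[Z] / ([G]·[X₂Y]³·[J]) = (0.092)²·(0.87) / ((1.7)·(0.70)³·(0.20)) = 0.063
Qc = 0.063 < Kc = 0.18: net forward reaction.

no; Q < K, reaction proceeds forward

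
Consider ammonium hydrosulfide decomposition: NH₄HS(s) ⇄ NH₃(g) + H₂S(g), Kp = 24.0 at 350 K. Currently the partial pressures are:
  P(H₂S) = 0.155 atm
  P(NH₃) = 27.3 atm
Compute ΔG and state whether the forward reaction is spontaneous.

(NH₄HS is a pure solid — omitted from Qp.)
Qp = P(NH₃)·P(H₂S) = (27.3)·(0.155) = 4.23
ΔG = RT ln(Qp/Kp) = (8.314 J mol⁻¹ K⁻¹)(350 K) × ln(4.23/24.0)
   = (2.910 kJ/mol)(-1.736) = -5.05 kJ/mol
ΔG < 0, so the forward reaction is spontaneous (proceeds forward).

ΔG = -5.05 kJ/mol; the forward reaction is spontaneous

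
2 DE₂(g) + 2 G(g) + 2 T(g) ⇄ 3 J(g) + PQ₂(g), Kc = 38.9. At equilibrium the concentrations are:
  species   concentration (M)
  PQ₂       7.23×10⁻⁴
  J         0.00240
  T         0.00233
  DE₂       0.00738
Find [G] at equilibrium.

At equilibrium, Kc = [J]³·[PQ₂] / ([DE₂]²·[G]²·[T]²) = 38.9.
(0.00240)³·(7.23×10⁻⁴) / ((0.00738)²·([G])²·(0.00233)²) = 38.9
[G]² = 8.69×10⁻⁴ ⇒ [G] = 0.0295 M

[G] = 0.0295 M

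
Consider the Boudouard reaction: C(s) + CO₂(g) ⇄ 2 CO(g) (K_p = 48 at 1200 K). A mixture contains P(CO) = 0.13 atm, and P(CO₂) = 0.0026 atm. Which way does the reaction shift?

(C is a pure solid — omitted from Q_p.)
Q_p = P(CO)² / P(CO₂) = (0.13)² / (0.0026) = 6.5
Q_p = 6.5 < K_p = 48, so the forward reaction proceeds.

toward products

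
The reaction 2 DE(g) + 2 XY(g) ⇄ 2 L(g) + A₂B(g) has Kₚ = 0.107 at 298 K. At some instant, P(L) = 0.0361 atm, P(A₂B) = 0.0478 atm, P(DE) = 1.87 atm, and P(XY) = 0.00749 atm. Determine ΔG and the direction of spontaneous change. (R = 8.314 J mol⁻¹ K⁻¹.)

Qₚ = P(L)²·P(A₂B) / (P(DE)²·P(XY)²) = (0.0361)²·(0.0478) / ((1.87)²·(0.00749)²) = 0.318
ΔG = RT ln(Qₚ/Kₚ) = (8.314 J mol⁻¹ K⁻¹)(298 K) × ln(0.318/0.107)
   = (2.478 kJ/mol)(1.089) = 2.70 kJ/mol
ΔG > 0, so the forward reaction is non-spontaneous (proceeds in reverse).

ΔG = 2.70 kJ/mol; the forward reaction is non-spontaneous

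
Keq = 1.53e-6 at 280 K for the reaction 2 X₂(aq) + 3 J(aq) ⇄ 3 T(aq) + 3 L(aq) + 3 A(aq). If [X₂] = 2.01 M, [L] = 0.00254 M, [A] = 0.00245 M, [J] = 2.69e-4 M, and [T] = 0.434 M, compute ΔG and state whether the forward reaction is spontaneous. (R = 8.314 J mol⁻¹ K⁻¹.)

Q = [T]³·[L]³·[A]³ / ([X₂]²·[J]³) = (0.434)³·(0.00254)³·(0.00245)³ / ((2.01)²·(2.69e-4)³) = 2.51e-7
ΔG = RT ln(Q/Keq) = (8.314 J mol⁻¹ K⁻¹)(280 K) × ln(2.51e-7/1.53e-6)
   = (2.328 kJ/mol)(-1.808) = -4.21 kJ/mol
ΔG < 0, so the forward reaction is spontaneous (proceeds forward).

ΔG = -4.21 kJ/mol; the forward reaction is spontaneous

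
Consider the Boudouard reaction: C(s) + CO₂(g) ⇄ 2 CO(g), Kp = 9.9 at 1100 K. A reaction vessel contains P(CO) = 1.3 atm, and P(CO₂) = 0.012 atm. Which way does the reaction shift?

(C is a pure solid — omitted from Qp.)
Qp = P(CO)² / P(CO₂) = (1.3)² / (0.012) = 140
Qp = 140 > Kp = 9.9, so the reverse reaction proceeds.

in the reverse direction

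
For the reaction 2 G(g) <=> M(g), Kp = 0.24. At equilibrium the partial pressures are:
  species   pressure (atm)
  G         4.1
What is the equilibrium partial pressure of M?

P(M) = 4.0 atm

At equilibrium, Kp = P(M) / P(G)² = 0.24.
(P(M)) / (4.1)² = 0.24
P(M) = 4.03 = 4.0 atm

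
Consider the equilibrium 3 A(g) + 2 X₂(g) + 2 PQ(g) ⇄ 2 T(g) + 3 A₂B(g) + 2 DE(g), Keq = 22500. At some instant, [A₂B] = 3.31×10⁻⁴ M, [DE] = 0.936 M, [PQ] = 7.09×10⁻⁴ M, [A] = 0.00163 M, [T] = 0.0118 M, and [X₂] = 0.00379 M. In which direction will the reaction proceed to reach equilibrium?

toward reactants

Q = [T]²·[A₂B]³·[DE]² / ([A]³·[X₂]²·[PQ]²) = (0.0118)²·(3.31×10⁻⁴)³·(0.936)² / ((0.00163)³·(0.00379)²·(7.09×10⁻⁴)²) = 1.41×10⁵
Q = 1.41×10⁵ > Keq = 22500, so the reverse reaction proceeds.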